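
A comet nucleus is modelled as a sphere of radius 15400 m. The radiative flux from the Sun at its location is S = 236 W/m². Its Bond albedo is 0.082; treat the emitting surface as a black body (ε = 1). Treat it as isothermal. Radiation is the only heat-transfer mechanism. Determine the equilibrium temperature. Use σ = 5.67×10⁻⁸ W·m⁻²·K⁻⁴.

At equilibrium, absorbed power = emitted power.
Absorbing cross-section = πr² = 7.451×10⁸ m²; emitting surface = 4πr² = 2.980×10⁹ m² (ratio 4).
(1−a)S·A_cross = εσ·A_surf·T⁴  ⇒  T⁴ = (1−a)S/(4σ).
T⁴ = 0.918·236/(4·5.67×10⁻⁸) = 9.552×10⁸ K⁴.
T = (9.552×10⁸)^(1/4).

T ≈ 176 K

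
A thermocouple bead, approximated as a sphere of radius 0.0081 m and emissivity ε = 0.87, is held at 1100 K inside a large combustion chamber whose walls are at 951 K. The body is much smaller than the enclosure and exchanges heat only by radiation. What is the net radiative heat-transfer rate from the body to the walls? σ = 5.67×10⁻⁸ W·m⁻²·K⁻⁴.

P_net ≈ 26.3 W

For a small grey body in a large enclosure: P_net = εσA(T_body⁴ − T_wall⁴).
A = 4πr² = 8.245×10⁻⁴ m²; T_body⁴ − T_wall⁴ = 1.464×10¹² − 8.179×10¹¹ = 6.462×10¹¹ K⁴.
|P_net| = 0.87·5.67×10⁻⁸·8.245×10⁻⁴·6.462×10¹¹.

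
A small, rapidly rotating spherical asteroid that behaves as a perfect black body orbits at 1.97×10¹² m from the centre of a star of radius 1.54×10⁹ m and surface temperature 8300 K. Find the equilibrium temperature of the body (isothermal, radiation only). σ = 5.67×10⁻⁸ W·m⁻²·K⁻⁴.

T ≈ 164 K

The star's surface emits σT_*⁴; at distance d the flux is S = σT_*⁴(R_*/d)².
S = 5.67×10⁻⁸·(8300)⁴·(1.54×10⁹/1.97×10¹²)² = 164.4 W/m².
For an isothermal sphere T⁴ = (1−a)S/(4σ) = 7.250×10⁸ K⁴.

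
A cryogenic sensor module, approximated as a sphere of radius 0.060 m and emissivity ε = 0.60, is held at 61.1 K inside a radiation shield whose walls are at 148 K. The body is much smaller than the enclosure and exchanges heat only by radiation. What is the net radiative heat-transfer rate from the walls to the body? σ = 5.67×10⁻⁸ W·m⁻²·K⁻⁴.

P_net ≈ 0.717 W

For a small grey body in a large enclosure: P_net = εσA(T_body⁴ − T_wall⁴).
A = 4πr² = 0.04524 m²; T_body⁴ − T_wall⁴ = 1.394×10⁷ − 4.798×10⁸ = -4.658×10⁸ K⁴.
|P_net| = 0.60·5.67×10⁻⁸·0.04524·4.658×10⁸.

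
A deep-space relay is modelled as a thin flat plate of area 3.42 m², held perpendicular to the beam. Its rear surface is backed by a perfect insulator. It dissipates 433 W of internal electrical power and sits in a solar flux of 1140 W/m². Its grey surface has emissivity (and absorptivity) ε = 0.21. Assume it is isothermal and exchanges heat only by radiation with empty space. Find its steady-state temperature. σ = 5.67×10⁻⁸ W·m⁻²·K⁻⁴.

T ≈ 419 K

At steady state, absorbed solar power + internal power = radiated power.
Absorbed: α·S·A_cross = 0.21·1140·3.420 = 818.7 W (cross-section A).
Total input = 818.7 + 433 = 1252 W.
Radiated: εσ·A_surf·T⁴ with A_surf = A = 3.420 m².
T⁴ = 1252/(0.21·5.67×10⁻⁸·3.420) = 3.074×10¹⁰ K⁴.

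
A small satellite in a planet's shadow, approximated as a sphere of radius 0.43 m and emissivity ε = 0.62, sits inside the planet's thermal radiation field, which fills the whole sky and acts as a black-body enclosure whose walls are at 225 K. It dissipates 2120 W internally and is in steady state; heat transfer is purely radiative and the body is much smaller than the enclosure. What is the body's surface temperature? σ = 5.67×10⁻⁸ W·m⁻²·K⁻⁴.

For a small grey body in a large enclosure, net radiated power = εσA(T⁴ − T_w⁴).
Steady state: P = εσA(T⁴ − T_w⁴) with A = 4πr² = 2.324 m².
T⁴ = P/(εσA) + T_w⁴ = 2120/(0.62·5.67×10⁻⁸·2.324) + (225)⁴
    = 2.595×10¹⁰ + 2.563×10⁹ = 2.852×10¹⁰ K⁴.

T ≈ 411 K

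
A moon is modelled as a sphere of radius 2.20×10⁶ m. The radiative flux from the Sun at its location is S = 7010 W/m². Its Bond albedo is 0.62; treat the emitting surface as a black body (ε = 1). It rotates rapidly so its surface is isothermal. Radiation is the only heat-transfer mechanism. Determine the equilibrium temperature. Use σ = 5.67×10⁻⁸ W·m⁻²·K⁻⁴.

At equilibrium, absorbed power = emitted power.
Absorbing cross-section = πr² = 1.521×10¹³ m²; emitting surface = 4πr² = 6.082×10¹³ m² (ratio 4).
(1−a)S·A_cross = εσ·A_surf·T⁴  ⇒  T⁴ = (1−a)S/(4σ).
T⁴ = 0.380·7010/(4·5.67×10⁻⁸) = 1.175×10¹⁰ K⁴.
T = (1.175×10¹⁰)^(1/4).

T ≈ 329 K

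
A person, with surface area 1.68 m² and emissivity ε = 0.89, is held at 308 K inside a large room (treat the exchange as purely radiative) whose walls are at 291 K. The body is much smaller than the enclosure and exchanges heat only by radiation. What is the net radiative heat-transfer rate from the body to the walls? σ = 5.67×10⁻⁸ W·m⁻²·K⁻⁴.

P_net ≈ 155 W

For a small grey body in a large enclosure: P_net = εσA(T_body⁴ − T_wall⁴).
A = 1.68 m²; T_body⁴ − T_wall⁴ = 8.999×10⁹ − 7.171×10⁹ = 1.828×10⁹ K⁴.
|P_net| = 0.89·5.67×10⁻⁸·1.680·1.828×10⁹.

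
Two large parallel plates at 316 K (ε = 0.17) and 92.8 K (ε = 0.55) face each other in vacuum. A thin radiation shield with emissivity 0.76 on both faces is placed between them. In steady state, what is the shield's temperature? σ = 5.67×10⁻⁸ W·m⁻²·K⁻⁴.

T_s ≈ 226 K

In steady state the net flux on the hot side equals that on the cold side.
σ(T₁⁴−T_s⁴)/D₁ = σ(T_s⁴−T₂⁴)/D₂, with D₁ = 1/ε₁+1/ε_s−1 = 6.198, D₂ = 1/ε_s+1/ε₂−1 = 2.134.
Solve for T_s⁴: T_s⁴ = (D₂·T₁⁴ + D₁·T₂⁴)/(D₁+D₂) = 2.609×10⁹ K⁴.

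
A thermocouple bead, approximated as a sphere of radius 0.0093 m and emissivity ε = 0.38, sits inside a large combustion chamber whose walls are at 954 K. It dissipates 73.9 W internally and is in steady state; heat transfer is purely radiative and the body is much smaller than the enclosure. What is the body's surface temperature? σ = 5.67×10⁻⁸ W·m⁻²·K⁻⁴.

T ≈ 1410 K

For a small grey body in a large enclosure, net radiated power = εσA(T⁴ − T_w⁴).
Steady state: P = εσA(T⁴ − T_w⁴) with A = 4πr² = 0.001087 m².
T⁴ = P/(εσA) + T_w⁴ = 73.9/(0.38·5.67×10⁻⁸·0.001087) + (954)⁴
    = 3.156×10¹² + 8.283×10¹¹ = 3.984×10¹² K⁴.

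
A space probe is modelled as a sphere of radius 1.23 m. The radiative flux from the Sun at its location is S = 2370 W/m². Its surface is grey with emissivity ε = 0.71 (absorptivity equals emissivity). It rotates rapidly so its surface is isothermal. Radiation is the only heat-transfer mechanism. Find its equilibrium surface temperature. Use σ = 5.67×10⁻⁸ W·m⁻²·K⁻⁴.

T ≈ 320 K

At equilibrium, absorbed power = emitted power.
Absorbing cross-section = πr² = 4.753 m²; emitting surface = 4πr² = 19.01 m² (ratio 4).
εS·A_cross = εσ·A_surf·T⁴  ⇒  T⁴ = S/(4σ)   (ε cancels).
T⁴ = 2370/(4·5.67×10⁻⁸) = 1.045×10¹⁰ K⁴.
T = (1.045×10¹⁰)^(1/4).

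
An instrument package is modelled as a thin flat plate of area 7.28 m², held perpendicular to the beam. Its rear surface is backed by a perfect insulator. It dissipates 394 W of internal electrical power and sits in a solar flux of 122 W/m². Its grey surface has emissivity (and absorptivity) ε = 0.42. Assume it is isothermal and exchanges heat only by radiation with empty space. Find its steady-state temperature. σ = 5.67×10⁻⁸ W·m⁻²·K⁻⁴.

At steady state, absorbed solar power + internal power = radiated power.
Absorbed: α·S·A_cross = 0.42·122·7.280 = 373.0 W (cross-section A).
Total input = 373.0 + 394 = 767.0 W.
Radiated: εσ·A_surf·T⁴ with A_surf = A = 7.280 m².
T⁴ = 767.0/(0.42·5.67×10⁻⁸·7.280) = 4.424×10⁹ K⁴.

T ≈ 258 K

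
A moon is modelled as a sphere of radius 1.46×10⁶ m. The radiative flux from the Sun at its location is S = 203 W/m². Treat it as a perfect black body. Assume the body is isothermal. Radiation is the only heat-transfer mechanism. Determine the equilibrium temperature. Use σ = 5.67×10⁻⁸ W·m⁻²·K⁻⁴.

At equilibrium, absorbed power = emitted power.
Absorbing cross-section = πr² = 6.697×10¹² m²; emitting surface = 4πr² = 2.679×10¹³ m² (ratio 4).
S·A_cross = εσ·A_surf·T⁴  ⇒  T⁴ = S/(4σ).
T⁴ = 1.00·203/(4·5.67×10⁻⁸) = 8.951×10⁸ K⁴.
T = (8.951×10⁸)^(1/4).

T ≈ 173 K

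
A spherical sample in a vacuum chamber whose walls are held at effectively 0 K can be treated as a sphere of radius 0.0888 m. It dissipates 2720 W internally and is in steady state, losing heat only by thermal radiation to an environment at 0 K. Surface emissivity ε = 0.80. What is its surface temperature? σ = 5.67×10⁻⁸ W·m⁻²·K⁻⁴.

Steady state: internal power = radiated power, P = εσA T⁴.
Radiating area A = 4πr² = 0.09909 m².
T⁴ = P/(εσA) = 2720/(0.80·5.67×10⁻⁸·0.09909) = 6.051×10¹¹ K⁴.
T = (6.051×10¹¹)^(1/4).

T ≈ 882 K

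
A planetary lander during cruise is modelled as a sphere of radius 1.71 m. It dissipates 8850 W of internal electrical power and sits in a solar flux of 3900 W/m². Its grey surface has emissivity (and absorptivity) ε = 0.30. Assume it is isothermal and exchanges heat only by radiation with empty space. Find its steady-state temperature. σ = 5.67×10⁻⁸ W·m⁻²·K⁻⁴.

At steady state, absorbed solar power + internal power = radiated power.
Absorbed: α·S·A_cross = 0.30·3900·9.186 = 10750 W (cross-section πr²).
Total input = 10750 + 8850 = 19600 W.
Radiated: εσ·A_surf·T⁴ with A_surf = 4πr² = 36.75 m².
T⁴ = 19600/(0.30·5.67×10⁻⁸·36.75) = 3.135×10¹⁰ K⁴.

T ≈ 421 K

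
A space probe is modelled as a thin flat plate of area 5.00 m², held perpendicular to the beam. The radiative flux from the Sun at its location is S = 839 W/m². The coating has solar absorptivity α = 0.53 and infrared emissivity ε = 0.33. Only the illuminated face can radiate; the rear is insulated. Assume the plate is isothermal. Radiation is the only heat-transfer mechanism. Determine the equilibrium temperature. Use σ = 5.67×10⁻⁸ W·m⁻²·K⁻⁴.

T ≈ 393 K

At equilibrium, absorbed power = emitted power.
Absorbing cross-section = A = 5.000 m²; emitting surface = A = 5.000 m² (ratio 1).
αS·A_cross = εσ·A_surf·T⁴  ⇒  T⁴ = αS/(ε·1σ).
T⁴ = 0.530·839/(0.33·1·5.67×10⁻⁸) = 2.377×10¹⁰ K⁴.
T = (2.377×10¹⁰)^(1/4).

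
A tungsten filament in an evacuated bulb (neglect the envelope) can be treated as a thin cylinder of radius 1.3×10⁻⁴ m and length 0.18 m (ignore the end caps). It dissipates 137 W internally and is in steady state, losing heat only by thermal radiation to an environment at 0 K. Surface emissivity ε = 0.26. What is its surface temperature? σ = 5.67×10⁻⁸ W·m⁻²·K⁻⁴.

T ≈ 2820 K

Steady state: internal power = radiated power, P = εσA T⁴.
Radiating area A = 2πrL = 1.470×10⁻⁴ m².
T⁴ = P/(εσA) = 137/(0.26·5.67×10⁻⁸·1.470×10⁻⁴) = 6.321×10¹³ K⁴.
T = (6.321×10¹³)^(1/4).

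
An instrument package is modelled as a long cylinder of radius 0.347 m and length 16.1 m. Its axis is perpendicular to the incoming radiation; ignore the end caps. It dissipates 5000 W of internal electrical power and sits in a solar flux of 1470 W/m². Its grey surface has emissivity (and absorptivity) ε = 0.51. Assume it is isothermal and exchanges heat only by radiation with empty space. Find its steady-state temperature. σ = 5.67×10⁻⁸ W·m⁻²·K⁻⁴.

T ≈ 339 K

At steady state, absorbed solar power + internal power = radiated power.
Absorbed: α·S·A_cross = 0.51·1470·11.17 = 8377 W (cross-section 2rL).
Total input = 8377 + 5000 = 13380 W.
Radiated: εσ·A_surf·T⁴ with A_surf = 2πrL = 35.10 m².
T⁴ = 13380/(0.51·5.67×10⁻⁸·35.10) = 1.318×10¹⁰ K⁴.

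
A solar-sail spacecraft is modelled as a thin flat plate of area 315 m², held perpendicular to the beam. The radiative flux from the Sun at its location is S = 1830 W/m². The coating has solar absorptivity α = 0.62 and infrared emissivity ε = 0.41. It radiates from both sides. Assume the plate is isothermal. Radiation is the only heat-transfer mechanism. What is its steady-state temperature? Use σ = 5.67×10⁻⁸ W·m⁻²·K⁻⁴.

T ≈ 395 K

At equilibrium, absorbed power = emitted power.
Absorbing cross-section = A = 315.0 m²; emitting surface = 2A = 630.0 m² (ratio 2).
αS·A_cross = εσ·A_surf·T⁴  ⇒  T⁴ = αS/(ε·2σ).
T⁴ = 0.620·1830/(0.41·2·5.67×10⁻⁸) = 2.440×10¹⁰ K⁴.
T = (2.440×10¹⁰)^(1/4).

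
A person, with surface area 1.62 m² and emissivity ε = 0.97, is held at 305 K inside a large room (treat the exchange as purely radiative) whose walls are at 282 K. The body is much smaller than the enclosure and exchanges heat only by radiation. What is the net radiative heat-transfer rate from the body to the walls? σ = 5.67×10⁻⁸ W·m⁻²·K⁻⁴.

P_net ≈ 208 W

For a small grey body in a large enclosure: P_net = εσA(T_body⁴ − T_wall⁴).
A = 1.62 m²; T_body⁴ − T_wall⁴ = 8.654×10⁹ − 6.324×10⁹ = 2.330×10⁹ K⁴.
|P_net| = 0.97·5.67×10⁻⁸·1.620·2.330×10⁹.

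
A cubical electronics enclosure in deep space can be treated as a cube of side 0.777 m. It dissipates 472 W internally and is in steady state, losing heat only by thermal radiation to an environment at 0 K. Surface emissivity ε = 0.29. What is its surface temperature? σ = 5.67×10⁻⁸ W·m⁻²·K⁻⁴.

Steady state: internal power = radiated power, P = εσA T⁴.
Radiating area A = 6L² = 3.622 m².
T⁴ = P/(εσA) = 472/(0.29·5.67×10⁻⁸·3.622) = 7.924×10⁹ K⁴.
T = (7.924×10⁹)^(1/4).

T ≈ 298 K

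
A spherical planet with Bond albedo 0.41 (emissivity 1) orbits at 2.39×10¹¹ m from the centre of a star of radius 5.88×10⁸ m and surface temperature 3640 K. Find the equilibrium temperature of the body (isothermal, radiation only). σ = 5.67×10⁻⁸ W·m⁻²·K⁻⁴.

The star's surface emits σT_*⁴; at distance d the flux is S = σT_*⁴(R_*/d)².
S = 5.67×10⁻⁸·(3640)⁴·(5.88×10⁸/2.39×10¹¹)² = 60.25 W/m².
For an isothermal sphere T⁴ = (1−a)S/(4σ) = 1.567×10⁸ K⁴.

T ≈ 112 K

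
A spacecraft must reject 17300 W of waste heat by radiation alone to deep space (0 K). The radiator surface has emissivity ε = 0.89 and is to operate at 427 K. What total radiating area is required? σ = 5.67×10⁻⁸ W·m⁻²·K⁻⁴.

P = εσA T⁴ ⇒ A = P/(εσT⁴).
T⁴ = 3.324×10¹⁰ K⁴.
A = 17300/(0.89 × 5.67×10⁻⁸ × 3.324×10¹⁰).

A ≈ 10.3 m²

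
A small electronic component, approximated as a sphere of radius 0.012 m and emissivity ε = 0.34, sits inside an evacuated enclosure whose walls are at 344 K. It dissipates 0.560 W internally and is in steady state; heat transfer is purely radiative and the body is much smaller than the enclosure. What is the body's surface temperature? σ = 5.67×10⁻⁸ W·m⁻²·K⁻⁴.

For a small grey body in a large enclosure, net radiated power = εσA(T⁴ − T_w⁴).
Steady state: P = εσA(T⁴ − T_w⁴) with A = 4πr² = 0.001810 m².
T⁴ = P/(εσA) + T_w⁴ = 0.560/(0.34·5.67×10⁻⁸·0.001810) + (344)⁴
    = 1.605×10¹⁰ + 1.400×10¹⁰ = 3.006×10¹⁰ K⁴.

T ≈ 416 K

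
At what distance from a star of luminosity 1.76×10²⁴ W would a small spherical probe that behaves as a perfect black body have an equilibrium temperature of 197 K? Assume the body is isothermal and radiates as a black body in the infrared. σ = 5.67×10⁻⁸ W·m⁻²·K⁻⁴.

For an isothermal black-emitting sphere, (1−a)S·πr² = σ·4πr²·T⁴ ⇒ S = 4σT⁴/(1−a).
S = 4·5.67×10⁻⁸·(197)⁴/1.00 = 341.6 W/m².
Flux falls as S = L/(4πd²), so d = √(L/(4πS)) = √(1.76×10²⁴/(4π·341.6)).

d ≈ 2.02×10¹⁰ m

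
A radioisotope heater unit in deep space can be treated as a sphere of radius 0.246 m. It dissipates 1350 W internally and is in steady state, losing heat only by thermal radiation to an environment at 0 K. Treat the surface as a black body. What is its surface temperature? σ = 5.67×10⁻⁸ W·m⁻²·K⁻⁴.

T ≈ 421 K

Steady state: internal power = radiated power, P = εσA T⁴.
Radiating area A = 4πr² = 0.7605 m².
T⁴ = P/(εσA) = 1350/(1.0·5.67×10⁻⁸·0.7605) = 3.131×10¹⁰ K⁴.
T = (3.131×10¹⁰)^(1/4).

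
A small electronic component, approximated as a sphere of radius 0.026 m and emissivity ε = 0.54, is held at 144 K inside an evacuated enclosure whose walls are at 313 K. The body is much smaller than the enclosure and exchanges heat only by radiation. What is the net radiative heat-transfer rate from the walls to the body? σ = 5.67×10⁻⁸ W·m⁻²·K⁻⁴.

For a small grey body in a large enclosure: P_net = εσA(T_body⁴ − T_wall⁴).
A = 4πr² = 0.008495 m²; T_body⁴ − T_wall⁴ = 4.300×10⁸ − 9.598×10⁹ = -9.168×10⁹ K⁴.
|P_net| = 0.54·5.67×10⁻⁸·0.008495·9.168×10⁹.

P_net ≈ 2.38 W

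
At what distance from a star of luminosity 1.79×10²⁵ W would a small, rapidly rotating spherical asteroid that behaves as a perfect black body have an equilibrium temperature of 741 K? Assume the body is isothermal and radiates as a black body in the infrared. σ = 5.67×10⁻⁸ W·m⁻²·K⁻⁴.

For an isothermal black-emitting sphere, (1−a)S·πr² = σ·4πr²·T⁴ ⇒ S = 4σT⁴/(1−a).
S = 4·5.67×10⁻⁸·(741)⁴/1.00 = 68380 W/m².
Flux falls as S = L/(4πd²), so d = √(L/(4πS)) = √(1.79×10²⁵/(4π·68380)).

d ≈ 4.56×10⁹ m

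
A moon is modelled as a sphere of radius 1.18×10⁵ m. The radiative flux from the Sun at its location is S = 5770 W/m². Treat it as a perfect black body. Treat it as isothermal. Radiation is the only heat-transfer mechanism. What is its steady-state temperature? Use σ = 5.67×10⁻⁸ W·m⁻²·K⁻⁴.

T ≈ 399 K

At equilibrium, absorbed power = emitted power.
Absorbing cross-section = πr² = 4.374×10¹⁰ m²; emitting surface = 4πr² = 1.750×10¹¹ m² (ratio 4).
S·A_cross = εσ·A_surf·T⁴  ⇒  T⁴ = S/(4σ).
T⁴ = 1.00·5770/(4·5.67×10⁻⁸) = 2.544×10¹⁰ K⁴.
T = (2.544×10¹⁰)^(1/4).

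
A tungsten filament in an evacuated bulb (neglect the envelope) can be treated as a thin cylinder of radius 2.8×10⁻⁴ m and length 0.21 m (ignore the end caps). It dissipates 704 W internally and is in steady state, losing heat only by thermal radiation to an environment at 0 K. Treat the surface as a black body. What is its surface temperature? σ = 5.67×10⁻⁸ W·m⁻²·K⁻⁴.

Steady state: internal power = radiated power, P = εσA T⁴.
Radiating area A = 2πrL = 3.695×10⁻⁴ m².
T⁴ = P/(εσA) = 704/(1.0·5.67×10⁻⁸·3.695×10⁻⁴) = 3.361×10¹³ K⁴.
T = (3.361×10¹³)^(1/4).

T ≈ 2410 K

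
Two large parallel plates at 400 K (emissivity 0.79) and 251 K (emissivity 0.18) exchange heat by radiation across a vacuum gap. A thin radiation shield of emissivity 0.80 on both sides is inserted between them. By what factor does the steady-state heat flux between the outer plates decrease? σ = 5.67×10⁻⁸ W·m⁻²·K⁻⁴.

Without shield: q₀ = σΔ(T⁴)/(1/ε₁+1/ε₂−1) with denominator 5.821.
With shield the two gaps are in series; the resistances add: (1/ε₁+1/ε_s−1)+(1/ε_s+1/ε₂−1) = 1.516+5.806 = 7.321.
Heat-flux ratio q₀/q = 7.321/5.821.

factor ≈ 1.26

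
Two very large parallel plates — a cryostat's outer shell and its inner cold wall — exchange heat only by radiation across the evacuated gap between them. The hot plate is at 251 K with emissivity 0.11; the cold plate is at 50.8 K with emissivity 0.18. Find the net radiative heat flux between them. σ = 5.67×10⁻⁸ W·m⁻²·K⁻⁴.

For two infinite grey parallel plates, q = σ(T₁⁴ − T₂⁴)/(1/ε₁ + 1/ε₂ − 1).
T₁⁴ − T₂⁴ = 3.969×10⁹ − 6.660×10⁶ = 3.962×10⁹ K⁴.
1/ε₁ + 1/ε₂ − 1 = 9.091 + 5.556 − 1 = 13.65.
q = 5.67×10⁻⁸ × 3.962×10⁹ / 13.65.

q ≈ 16.5 W/m²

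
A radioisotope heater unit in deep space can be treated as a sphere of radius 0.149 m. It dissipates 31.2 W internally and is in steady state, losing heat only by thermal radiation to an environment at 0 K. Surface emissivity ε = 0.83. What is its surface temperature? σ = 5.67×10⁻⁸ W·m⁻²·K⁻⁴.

T ≈ 221 K

Steady state: internal power = radiated power, P = εσA T⁴.
Radiating area A = 4πr² = 0.2790 m².
T⁴ = P/(εσA) = 31.2/(0.83·5.67×10⁻⁸·0.2790) = 2.376×10⁹ K⁴.
T = (2.376×10⁹)^(1/4).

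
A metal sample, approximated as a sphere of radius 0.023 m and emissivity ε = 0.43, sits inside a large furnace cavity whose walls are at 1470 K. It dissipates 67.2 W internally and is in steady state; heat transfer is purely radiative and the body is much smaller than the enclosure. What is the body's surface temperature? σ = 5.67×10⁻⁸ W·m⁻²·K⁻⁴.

For a small grey body in a large enclosure, net radiated power = εσA(T⁴ − T_w⁴).
Steady state: P = εσA(T⁴ − T_w⁴) with A = 4πr² = 0.006648 m².
T⁴ = P/(εσA) + T_w⁴ = 67.2/(0.43·5.67×10⁻⁸·0.006648) + (1470)⁴
    = 4.146×10¹¹ + 4.669×10¹² = 5.084×10¹² K⁴.

T ≈ 1500 K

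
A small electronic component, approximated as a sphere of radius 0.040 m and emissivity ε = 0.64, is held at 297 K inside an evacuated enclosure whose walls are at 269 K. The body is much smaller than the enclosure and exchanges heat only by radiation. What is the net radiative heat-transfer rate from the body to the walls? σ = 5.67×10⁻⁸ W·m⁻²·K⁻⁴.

P_net ≈ 1.86 W

For a small grey body in a large enclosure: P_net = εσA(T_body⁴ − T_wall⁴).
A = 4πr² = 0.02011 m²; T_body⁴ − T_wall⁴ = 7.781×10⁹ − 5.236×10⁹ = 2.545×10⁹ K⁴.
|P_net| = 0.64·5.67×10⁻⁸·0.02011·2.545×10⁹.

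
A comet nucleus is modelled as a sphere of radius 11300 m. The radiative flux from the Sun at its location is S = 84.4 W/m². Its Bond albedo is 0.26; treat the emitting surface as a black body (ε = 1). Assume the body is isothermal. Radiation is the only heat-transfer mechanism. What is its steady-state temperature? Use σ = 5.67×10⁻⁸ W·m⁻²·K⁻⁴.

At equilibrium, absorbed power = emitted power.
Absorbing cross-section = πr² = 4.011×10⁸ m²; emitting surface = 4πr² = 1.605×10⁹ m² (ratio 4).
(1−a)S·A_cross = εσ·A_surf·T⁴  ⇒  T⁴ = (1−a)S/(4σ).
T⁴ = 0.740·84.4/(4·5.67×10⁻⁸) = 2.754×10⁸ K⁴.
T = (2.754×10⁸)^(1/4).

T ≈ 129 K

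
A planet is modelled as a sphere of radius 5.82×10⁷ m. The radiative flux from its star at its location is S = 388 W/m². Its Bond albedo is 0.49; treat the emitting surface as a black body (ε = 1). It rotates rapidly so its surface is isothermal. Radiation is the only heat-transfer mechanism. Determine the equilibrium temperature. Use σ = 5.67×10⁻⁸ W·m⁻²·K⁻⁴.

T ≈ 172 K

At equilibrium, absorbed power = emitted power.
Absorbing cross-section = πr² = 1.064×10¹⁶ m²; emitting surface = 4πr² = 4.257×10¹⁶ m² (ratio 4).
(1−a)S·A_cross = εσ·A_surf·T⁴  ⇒  T⁴ = (1−a)S/(4σ).
T⁴ = 0.510·388/(4·5.67×10⁻⁸) = 8.725×10⁸ K⁴.
T = (8.725×10⁸)^(1/4).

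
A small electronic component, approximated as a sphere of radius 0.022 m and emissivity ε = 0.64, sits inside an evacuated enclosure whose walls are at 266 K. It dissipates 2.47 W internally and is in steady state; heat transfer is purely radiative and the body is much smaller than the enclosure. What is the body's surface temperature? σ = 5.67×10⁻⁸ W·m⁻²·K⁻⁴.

For a small grey body in a large enclosure, net radiated power = εσA(T⁴ − T_w⁴).
Steady state: P = εσA(T⁴ − T_w⁴) with A = 4πr² = 0.006082 m².
T⁴ = P/(εσA) + T_w⁴ = 2.47/(0.64·5.67×10⁻⁸·0.006082) + (266)⁴
    = 1.119×10¹⁰ + 5.006×10⁹ = 1.620×10¹⁰ K⁴.

T ≈ 357 K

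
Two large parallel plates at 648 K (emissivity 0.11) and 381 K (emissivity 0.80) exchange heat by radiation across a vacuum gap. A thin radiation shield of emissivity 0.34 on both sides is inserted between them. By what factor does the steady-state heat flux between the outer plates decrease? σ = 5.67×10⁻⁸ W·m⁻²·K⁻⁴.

factor ≈ 1.52

Without shield: q₀ = σΔ(T⁴)/(1/ε₁+1/ε₂−1) with denominator 9.341.
With shield the two gaps are in series; the resistances add: (1/ε₁+1/ε_s−1)+(1/ε_s+1/ε₂−1) = 11.03+3.191 = 14.22.
Heat-flux ratio q₀/q = 14.22/9.341.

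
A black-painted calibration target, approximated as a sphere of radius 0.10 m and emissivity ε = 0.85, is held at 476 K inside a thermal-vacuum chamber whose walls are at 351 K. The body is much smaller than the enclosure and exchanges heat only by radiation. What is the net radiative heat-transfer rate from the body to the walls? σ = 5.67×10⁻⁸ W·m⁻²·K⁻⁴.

For a small grey body in a large enclosure: P_net = εσA(T_body⁴ − T_wall⁴).
A = 4πr² = 0.1257 m²; T_body⁴ − T_wall⁴ = 5.134×10¹⁰ − 1.518×10¹⁰ = 3.616×10¹⁰ K⁴.
|P_net| = 0.85·5.67×10⁻⁸·0.1257·3.616×10¹⁰.

P_net ≈ 219 W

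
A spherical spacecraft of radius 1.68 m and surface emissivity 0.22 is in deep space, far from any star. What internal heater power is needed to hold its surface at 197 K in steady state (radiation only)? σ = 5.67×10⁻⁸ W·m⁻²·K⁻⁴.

P = εσ·4πr²·T⁴.
4πr² = 35.47 m²; T⁴ = 1.506×10⁹ K⁴.
P = 0.22·5.67×10⁻⁸·35.47·1.506×10⁹.

P ≈ 666 W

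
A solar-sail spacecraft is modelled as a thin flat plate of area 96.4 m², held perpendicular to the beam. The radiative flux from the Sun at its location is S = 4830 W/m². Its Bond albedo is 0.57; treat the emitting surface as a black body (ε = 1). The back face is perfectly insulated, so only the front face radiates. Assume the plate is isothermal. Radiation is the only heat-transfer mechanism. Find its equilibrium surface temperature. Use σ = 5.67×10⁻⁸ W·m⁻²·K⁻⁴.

T ≈ 437 K

At equilibrium, absorbed power = emitted power.
Absorbing cross-section = A = 96.40 m²; emitting surface = A = 96.40 m² (ratio 1).
(1−a)S·A_cross = εσ·A_surf·T⁴  ⇒  T⁴ = (1−a)S/(1σ).
T⁴ = 0.430·4830/(1·5.67×10⁻⁸) = 3.663×10¹⁰ K⁴.
T = (3.663×10¹⁰)^(1/4).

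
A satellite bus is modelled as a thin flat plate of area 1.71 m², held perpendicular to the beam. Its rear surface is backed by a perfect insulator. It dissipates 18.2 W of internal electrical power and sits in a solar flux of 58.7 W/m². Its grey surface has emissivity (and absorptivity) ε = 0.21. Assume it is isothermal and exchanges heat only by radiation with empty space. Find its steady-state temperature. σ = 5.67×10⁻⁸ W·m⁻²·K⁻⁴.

T ≈ 210 K

At steady state, absorbed solar power + internal power = radiated power.
Absorbed: α·S·A_cross = 0.21·58.7·1.710 = 21.08 W (cross-section A).
Total input = 21.08 + 18.2 = 39.28 W.
Radiated: εσ·A_surf·T⁴ with A_surf = A = 1.710 m².
T⁴ = 39.28/(0.21·5.67×10⁻⁸·1.710) = 1.929×10⁹ K⁴.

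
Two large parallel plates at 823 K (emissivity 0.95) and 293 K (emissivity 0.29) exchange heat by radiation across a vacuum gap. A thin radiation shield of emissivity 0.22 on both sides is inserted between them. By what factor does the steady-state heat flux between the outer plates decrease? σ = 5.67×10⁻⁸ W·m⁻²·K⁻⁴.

factor ≈ 3.31

Without shield: q₀ = σΔ(T⁴)/(1/ε₁+1/ε₂−1) with denominator 3.501.
With shield the two gaps are in series; the resistances add: (1/ε₁+1/ε_s−1)+(1/ε_s+1/ε₂−1) = 4.598+6.994 = 11.59.
Heat-flux ratio q₀/q = 11.59/3.501.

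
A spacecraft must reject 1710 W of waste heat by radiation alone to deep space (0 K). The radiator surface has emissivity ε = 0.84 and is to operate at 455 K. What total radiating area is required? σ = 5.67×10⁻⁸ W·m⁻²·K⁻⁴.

P = εσA T⁴ ⇒ A = P/(εσT⁴).
T⁴ = 4.286×10¹⁰ K⁴.
A = 1710/(0.84 × 5.67×10⁻⁸ × 4.286×10¹⁰).

A ≈ 0.838 m²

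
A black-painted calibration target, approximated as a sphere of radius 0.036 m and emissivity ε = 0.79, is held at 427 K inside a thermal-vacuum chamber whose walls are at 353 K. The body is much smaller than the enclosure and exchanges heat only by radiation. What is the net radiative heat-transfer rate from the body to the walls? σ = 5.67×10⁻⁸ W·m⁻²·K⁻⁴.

P_net ≈ 12.9 W

For a small grey body in a large enclosure: P_net = εσA(T_body⁴ − T_wall⁴).
A = 4πr² = 0.01629 m²; T_body⁴ − T_wall⁴ = 3.324×10¹⁰ − 1.553×10¹⁰ = 1.772×10¹⁰ K⁴.
|P_net| = 0.79·5.67×10⁻⁸·0.01629·1.772×10¹⁰.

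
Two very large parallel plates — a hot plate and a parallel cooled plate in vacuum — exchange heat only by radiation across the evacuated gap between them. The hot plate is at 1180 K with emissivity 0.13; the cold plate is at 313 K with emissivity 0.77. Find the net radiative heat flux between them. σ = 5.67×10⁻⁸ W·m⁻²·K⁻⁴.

q ≈ 13700 W/m²

For two infinite grey parallel plates, q = σ(T₁⁴ − T₂⁴)/(1/ε₁ + 1/ε₂ − 1).
T₁⁴ − T₂⁴ = 1.939×10¹² − 9.598×10⁹ = 1.929×10¹² K⁴.
1/ε₁ + 1/ε₂ − 1 = 7.692 + 1.299 − 1 = 7.991.
q = 5.67×10⁻⁸ × 1.929×10¹² / 7.991.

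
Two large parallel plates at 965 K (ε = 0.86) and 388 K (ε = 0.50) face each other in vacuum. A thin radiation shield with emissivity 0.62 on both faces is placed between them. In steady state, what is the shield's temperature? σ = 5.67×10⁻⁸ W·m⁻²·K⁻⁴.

T_s ≈ 851 K

In steady state the net flux on the hot side equals that on the cold side.
σ(T₁⁴−T_s⁴)/D₁ = σ(T_s⁴−T₂⁴)/D₂, with D₁ = 1/ε₁+1/ε_s−1 = 1.776, D₂ = 1/ε_s+1/ε₂−1 = 2.613.
Solve for T_s⁴: T_s⁴ = (D₂·T₁⁴ + D₁·T₂⁴)/(D₁+D₂) = 5.255×10¹¹ K⁴.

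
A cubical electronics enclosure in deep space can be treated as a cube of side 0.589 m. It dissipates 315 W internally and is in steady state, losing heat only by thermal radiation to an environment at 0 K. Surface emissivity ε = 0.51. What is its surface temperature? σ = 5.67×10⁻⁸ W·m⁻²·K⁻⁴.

T ≈ 269 K

Steady state: internal power = radiated power, P = εσA T⁴.
Radiating area A = 6L² = 2.082 m².
T⁴ = P/(εσA) = 315/(0.51·5.67×10⁻⁸·2.082) = 5.233×10⁹ K⁴.
T = (5.233×10⁹)^(1/4).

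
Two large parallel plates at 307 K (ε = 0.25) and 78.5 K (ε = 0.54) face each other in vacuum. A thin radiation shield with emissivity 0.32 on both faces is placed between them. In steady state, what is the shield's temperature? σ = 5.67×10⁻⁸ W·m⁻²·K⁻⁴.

T_s ≈ 244 K

In steady state the net flux on the hot side equals that on the cold side.
σ(T₁⁴−T_s⁴)/D₁ = σ(T_s⁴−T₂⁴)/D₂, with D₁ = 1/ε₁+1/ε_s−1 = 6.125, D₂ = 1/ε_s+1/ε₂−1 = 3.977.
Solve for T_s⁴: T_s⁴ = (D₂·T₁⁴ + D₁·T₂⁴)/(D₁+D₂) = 3.520×10⁹ K⁴.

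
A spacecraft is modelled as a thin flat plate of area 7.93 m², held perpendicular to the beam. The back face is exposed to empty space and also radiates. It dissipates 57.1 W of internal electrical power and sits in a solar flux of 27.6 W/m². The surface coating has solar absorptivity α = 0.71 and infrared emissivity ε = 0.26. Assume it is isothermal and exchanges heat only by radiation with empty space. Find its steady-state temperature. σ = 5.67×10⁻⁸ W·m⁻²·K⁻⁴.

T ≈ 174 K

At steady state, absorbed solar power + internal power = radiated power.
Absorbed: α·S·A_cross = 0.71·27.6·7.930 = 155.4 W (cross-section A).
Total input = 155.4 + 57.1 = 212.5 W.
Radiated: εσ·A_surf·T⁴ with A_surf = 2A = 15.86 m².
T⁴ = 212.5/(0.26·5.67×10⁻⁸·15.86) = 9.088×10⁸ K⁴.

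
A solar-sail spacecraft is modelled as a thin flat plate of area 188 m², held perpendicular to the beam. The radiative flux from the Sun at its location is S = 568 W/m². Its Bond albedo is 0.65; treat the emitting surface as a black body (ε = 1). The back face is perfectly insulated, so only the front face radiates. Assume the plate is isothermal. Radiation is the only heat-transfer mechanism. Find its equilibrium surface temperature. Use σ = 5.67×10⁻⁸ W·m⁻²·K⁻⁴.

T ≈ 243 K

At equilibrium, absorbed power = emitted power.
Absorbing cross-section = A = 188.0 m²; emitting surface = A = 188.0 m² (ratio 1).
(1−a)S·A_cross = εσ·A_surf·T⁴  ⇒  T⁴ = (1−a)S/(1σ).
T⁴ = 0.350·568/(1·5.67×10⁻⁸) = 3.506×10⁹ K⁴.
T = (3.506×10⁹)^(1/4).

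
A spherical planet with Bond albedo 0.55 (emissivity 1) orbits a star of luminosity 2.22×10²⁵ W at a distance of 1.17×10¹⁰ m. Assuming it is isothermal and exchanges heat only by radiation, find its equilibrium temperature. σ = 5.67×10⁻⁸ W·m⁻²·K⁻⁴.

First find the stellar flux at distance d: S = L/(4πd²) = 2.22×10²⁵/(4π·(1.17×10¹⁰)²) = 12910 W/m².
For an isothermal sphere, absorbed (1−a)S·πr² = emitted σ·4πr²·T⁴, so T⁴ = (1−a)S/(4σ).
T⁴ = 0.450·12910/(4·5.67×10⁻⁸) = 2.561×10¹⁰ K⁴.

T ≈ 400 K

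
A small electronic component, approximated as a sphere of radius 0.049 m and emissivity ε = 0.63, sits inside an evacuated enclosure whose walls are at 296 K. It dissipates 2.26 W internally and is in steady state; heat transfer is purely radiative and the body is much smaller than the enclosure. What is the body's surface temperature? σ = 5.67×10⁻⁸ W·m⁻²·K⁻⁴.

T ≈ 314 K

For a small grey body in a large enclosure, net radiated power = εσA(T⁴ − T_w⁴).
Steady state: P = εσA(T⁴ − T_w⁴) with A = 4πr² = 0.03017 m².
T⁴ = P/(εσA) + T_w⁴ = 2.26/(0.63·5.67×10⁻⁸·0.03017) + (296)⁴
    = 2.097×10⁹ + 7.677×10⁹ = 9.773×10⁹ K⁴.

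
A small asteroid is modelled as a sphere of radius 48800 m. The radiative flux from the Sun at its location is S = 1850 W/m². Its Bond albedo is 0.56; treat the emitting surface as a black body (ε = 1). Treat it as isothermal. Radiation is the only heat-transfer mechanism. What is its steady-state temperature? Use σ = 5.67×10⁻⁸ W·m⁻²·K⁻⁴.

At equilibrium, absorbed power = emitted power.
Absorbing cross-section = πr² = 7.482×10⁹ m²; emitting surface = 4πr² = 2.993×10¹⁰ m² (ratio 4).
(1−a)S·A_cross = εσ·A_surf·T⁴  ⇒  T⁴ = (1−a)S/(4σ).
T⁴ = 0.440·1850/(4·5.67×10⁻⁸) = 3.589×10⁹ K⁴.
T = (3.589×10⁹)^(1/4).

T ≈ 245 K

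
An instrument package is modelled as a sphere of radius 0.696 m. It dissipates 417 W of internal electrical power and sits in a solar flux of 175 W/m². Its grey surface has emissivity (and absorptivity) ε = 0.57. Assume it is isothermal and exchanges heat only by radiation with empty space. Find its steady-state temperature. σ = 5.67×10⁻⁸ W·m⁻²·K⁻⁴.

T ≈ 232 K

At steady state, absorbed solar power + internal power = radiated power.
Absorbed: α·S·A_cross = 0.57·175·1.522 = 151.8 W (cross-section πr²).
Total input = 151.8 + 417 = 568.8 W.
Radiated: εσ·A_surf·T⁴ with A_surf = 4πr² = 6.087 m².
T⁴ = 568.8/(0.57·5.67×10⁻⁸·6.087) = 2.891×10⁹ K⁴.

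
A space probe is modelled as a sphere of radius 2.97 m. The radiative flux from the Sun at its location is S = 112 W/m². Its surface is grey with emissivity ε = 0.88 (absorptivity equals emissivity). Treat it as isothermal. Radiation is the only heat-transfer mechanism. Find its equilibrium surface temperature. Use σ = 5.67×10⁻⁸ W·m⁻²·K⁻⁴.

At equilibrium, absorbed power = emitted power.
Absorbing cross-section = πr² = 27.71 m²; emitting surface = 4πr² = 110.8 m² (ratio 4).
εS·A_cross = εσ·A_surf·T⁴  ⇒  T⁴ = S/(4σ)   (ε cancels).
T⁴ = 112/(4·5.67×10⁻⁸) = 4.938×10⁸ K⁴.
T = (4.938×10⁸)^(1/4).

T ≈ 149 K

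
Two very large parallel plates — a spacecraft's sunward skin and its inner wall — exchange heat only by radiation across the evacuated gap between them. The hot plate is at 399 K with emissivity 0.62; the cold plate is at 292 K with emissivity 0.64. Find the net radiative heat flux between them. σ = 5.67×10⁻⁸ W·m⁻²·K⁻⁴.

q ≈ 471 W/m²

For two infinite grey parallel plates, q = σ(T₁⁴ − T₂⁴)/(1/ε₁ + 1/ε₂ − 1).
T₁⁴ − T₂⁴ = 2.534×10¹⁰ − 7.270×10⁹ = 1.808×10¹⁰ K⁴.
1/ε₁ + 1/ε₂ − 1 = 1.613 + 1.562 − 1 = 2.175.
q = 5.67×10⁻⁸ × 1.808×10¹⁰ / 2.175.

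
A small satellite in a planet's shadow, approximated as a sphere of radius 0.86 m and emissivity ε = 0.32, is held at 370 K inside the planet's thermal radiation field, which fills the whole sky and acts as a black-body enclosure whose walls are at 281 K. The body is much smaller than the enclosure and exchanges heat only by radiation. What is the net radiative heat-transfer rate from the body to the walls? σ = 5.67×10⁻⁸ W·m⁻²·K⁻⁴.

For a small grey body in a large enclosure: P_net = εσA(T_body⁴ − T_wall⁴).
A = 4πr² = 9.294 m²; T_body⁴ − T_wall⁴ = 1.874×10¹⁰ − 6.235×10⁹ = 1.251×10¹⁰ K⁴.
|P_net| = 0.32·5.67×10⁻⁸·9.294·1.251×10¹⁰.

P_net ≈ 2110 W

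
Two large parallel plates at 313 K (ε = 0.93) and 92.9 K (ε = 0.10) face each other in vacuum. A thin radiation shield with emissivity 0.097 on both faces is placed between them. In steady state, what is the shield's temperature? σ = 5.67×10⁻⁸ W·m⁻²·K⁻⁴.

T_s ≈ 281 K

In steady state the net flux on the hot side equals that on the cold side.
σ(T₁⁴−T_s⁴)/D₁ = σ(T_s⁴−T₂⁴)/D₂, with D₁ = 1/ε₁+1/ε_s−1 = 10.38, D₂ = 1/ε_s+1/ε₂−1 = 19.31.
Solve for T_s⁴: T_s⁴ = (D₂·T₁⁴ + D₁·T₂⁴)/(D₁+D₂) = 6.267×10⁹ K⁴.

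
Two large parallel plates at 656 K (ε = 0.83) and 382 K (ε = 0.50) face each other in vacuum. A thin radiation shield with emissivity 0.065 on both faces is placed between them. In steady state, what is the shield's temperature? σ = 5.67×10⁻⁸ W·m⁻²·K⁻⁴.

T_s ≈ 570 K

In steady state the net flux on the hot side equals that on the cold side.
σ(T₁⁴−T_s⁴)/D₁ = σ(T_s⁴−T₂⁴)/D₂, with D₁ = 1/ε₁+1/ε_s−1 = 15.59, D₂ = 1/ε_s+1/ε₂−1 = 16.38.
Solve for T_s⁴: T_s⁴ = (D₂·T₁⁴ + D₁·T₂⁴)/(D₁+D₂) = 1.053×10¹¹ K⁴.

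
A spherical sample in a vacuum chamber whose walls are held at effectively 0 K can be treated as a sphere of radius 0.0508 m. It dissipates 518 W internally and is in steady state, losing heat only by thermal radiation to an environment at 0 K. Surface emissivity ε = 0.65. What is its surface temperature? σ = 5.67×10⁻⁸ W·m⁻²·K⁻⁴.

Steady state: internal power = radiated power, P = εσA T⁴.
Radiating area A = 4πr² = 0.03243 m².
T⁴ = P/(εσA) = 518/(0.65·5.67×10⁻⁸·0.03243) = 4.334×10¹¹ K⁴.
T = (4.334×10¹¹)^(1/4).

T ≈ 811 K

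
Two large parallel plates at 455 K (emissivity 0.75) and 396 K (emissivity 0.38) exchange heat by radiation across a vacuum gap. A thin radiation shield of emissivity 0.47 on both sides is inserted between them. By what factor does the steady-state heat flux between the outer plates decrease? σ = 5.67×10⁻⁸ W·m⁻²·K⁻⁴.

Without shield: q₀ = σΔ(T⁴)/(1/ε₁+1/ε₂−1) with denominator 2.965.
With shield the two gaps are in series; the resistances add: (1/ε₁+1/ε_s−1)+(1/ε_s+1/ε₂−1) = 2.461+3.759 = 6.220.
Heat-flux ratio q₀/q = 6.220/2.965.

factor ≈ 2.10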